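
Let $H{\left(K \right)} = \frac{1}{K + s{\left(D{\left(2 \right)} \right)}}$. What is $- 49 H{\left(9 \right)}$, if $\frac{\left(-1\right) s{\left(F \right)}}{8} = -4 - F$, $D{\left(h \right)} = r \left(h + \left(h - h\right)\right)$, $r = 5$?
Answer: $- \frac{49}{121} \approx -0.40496$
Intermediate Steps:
$D{\left(h \right)} = 5 h$ ($D{\left(h \right)} = 5 \left(h + \left(h - h\right)\right) = 5 \left(h + 0\right) = 5 h$)
$s{\left(F \right)} = 32 + 8 F$ ($s{\left(F \right)} = - 8 \left(-4 - F\right) = 32 + 8 F$)
$H{\left(K \right)} = \frac{1}{112 + K}$ ($H{\left(K \right)} = \frac{1}{K + \left(32 + 8 \cdot 5 \cdot 2\right)} = \frac{1}{K + \left(32 + 8 \cdot 10\right)} = \frac{1}{K + \left(32 + 80\right)} = \frac{1}{K + 112} = \frac{1}{112 + K}$)
$- 49 H{\left(9 \right)} = - \frac{49}{112 + 9} = - \frac{49}{121}$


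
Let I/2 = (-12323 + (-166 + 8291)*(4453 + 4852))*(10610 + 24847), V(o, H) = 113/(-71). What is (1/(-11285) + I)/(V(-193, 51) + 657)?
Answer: 4294977057396689509/525136190 ≈ 8.1788e+9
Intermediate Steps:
V(o, H) = -113/71 (V(o, H) = 113*(-1/71) = -113/71)
I = 5360446133028 (I = 2*((-12323 + (-166 + 8291)*(4453 + 4852))*(10610 + 24847)) = 2*((-12323 + 8125*9305)*35457) = 2*((-12323 + 75603125)*35457) = 2*(75590802*35457) = 2*2680223066514 = 5360446133028)
(1/(-11285) + I)/(V(-193, 51) + 657) = (1/(-11285) + 5360446133028)/(-113/71 + 657) = (-1/11285 + 5360446133028)/(46534/71) = (60492634611220979/11285)*(71/46534) = 4294977057396689509/525136190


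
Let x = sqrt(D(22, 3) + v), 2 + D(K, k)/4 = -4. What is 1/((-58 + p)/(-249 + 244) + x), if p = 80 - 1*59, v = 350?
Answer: -185/6781 + 25*sqrt(326)/6781 ≈ 0.039284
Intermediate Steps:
D(K, k) = -24 (D(K, k) = -8 + 4*(-4) = -8 - 16 = -24)
p = 21 (p = 80 - 59 = 21)
x = sqrt(326) (x = sqrt(-24 + 350) = sqrt(326) ≈ 18.055)
1/((-58 + p)/(-249 + 244) + x) = 1/((-58 + 21)/(-249 + 244) + sqrt(326)) = 1/(-37/(-5) + sqrt(326)) = 1/(-37*(-1/5) + sqrt(326)) = 1/(37/5 + sqrt(326))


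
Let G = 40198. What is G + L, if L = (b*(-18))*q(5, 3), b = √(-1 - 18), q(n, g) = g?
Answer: 40198 - 54*I*√19 ≈ 40198.0 - 235.38*I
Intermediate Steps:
b = I*√19 (b = √(-19) = I*√19 ≈ 4.3589*I)
L = -54*I*√19 (L = ((I*√19)*(-18))*3 = -18*I*√19*3 = -54*I*√19 ≈ -235.38*I)
G + L = 40198 - 54*I*√19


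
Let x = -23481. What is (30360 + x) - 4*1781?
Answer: -245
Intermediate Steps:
(30360 + x) - 4*1781 = (30360 - 23481) - 4*1781 = 6879 - 7124 = -245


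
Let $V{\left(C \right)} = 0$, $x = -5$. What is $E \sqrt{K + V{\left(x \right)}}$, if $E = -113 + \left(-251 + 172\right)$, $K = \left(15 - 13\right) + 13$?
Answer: $- 192 \sqrt{15} \approx -743.61$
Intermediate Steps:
$K = 15$ ($K = 2 + 13 = 15$)
$E = -192$ ($E = -113 - 79 = -192$)
$E \sqrt{K + V{\left(x \right)}} = - 192 \sqrt{15 + 0} = - 192 \sqrt{15}$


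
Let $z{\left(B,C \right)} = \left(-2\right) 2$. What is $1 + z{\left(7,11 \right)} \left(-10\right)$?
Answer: $41$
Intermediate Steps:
$z{\left(B,C \right)} = -4$
$1 + z{\left(7,11 \right)} \left(-10\right) = 1 - -40 = 1 + 40 = 41$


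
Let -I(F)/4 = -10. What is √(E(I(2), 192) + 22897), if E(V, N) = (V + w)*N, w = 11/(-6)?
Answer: 5*√1209 ≈ 173.85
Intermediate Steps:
w = -11/6 (w = 11*(-⅙) = -11/6 ≈ -1.8333)
I(F) = 40 (I(F) = -4*(-10) = 40)
E(V, N) = N*(-11/6 + V) (E(V, N) = (V - 11/6)*N = (-11/6 + V)*N = N*(-11/6 + V))
√(E(I(2), 192) + 22897) = √((⅙)*192*(-11 + 6*40) + 22897) = √((⅙)*192*(-11 + 240) + 22897) = √((⅙)*192*229 + 22897) = √(7328 + 22897) = √30225 = 5*√1209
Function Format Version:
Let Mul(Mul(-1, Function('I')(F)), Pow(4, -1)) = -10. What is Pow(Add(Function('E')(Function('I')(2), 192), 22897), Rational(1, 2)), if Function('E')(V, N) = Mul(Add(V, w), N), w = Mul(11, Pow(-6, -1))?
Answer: Mul(5, Pow(1209, Rational(1, 2))) ≈ 173.85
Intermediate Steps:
w = Rational(-11, 6) (w = Mul(11, Rational(-1, 6)) = Rational(-11, 6) ≈ -1.8333)
Function('I')(F) = 40 (Function('I')(F) = Mul(-4, -10) = 40)
Function('E')(V, N) = Mul(N, Add(Rational(-11, 6), V)) (Function('E')(V, N) = Mul(Add(V, Rational(-11, 6)), N) = Mul(Add(Rational(-11, 6), V), N) = Mul(N, Add(Rational(-11, 6), V)))
Pow(Add(Function('E')(Function('I')(2), 192), 22897), Rational(1, 2)) = Pow(Add(Mul(Rational(1, 6), 192, Add(-11, Mul(6, 40))), 22897), Rational(1, 2)) = Pow(Add(Mul(Rational(1, 6), 192, Add(-11, 240)), 22897), Rational(1, 2)) = Pow(Add(Mul(Rational(1, 6), 192, 229), 22897), Rational(1, 2)) = Pow(Add(7328, 22897), Rational(1, 2)) = Pow(30225, Rational(1, 2)) = Mul(5, Pow(1209, Rational(1, 2)))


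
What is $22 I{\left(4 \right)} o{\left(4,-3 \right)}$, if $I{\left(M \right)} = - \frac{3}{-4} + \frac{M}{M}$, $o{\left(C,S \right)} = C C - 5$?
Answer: $\frac{847}{2} \approx 423.5$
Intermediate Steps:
$o{\left(C,S \right)} = -5 + C^{2}$ ($o{\left(C,S \right)} = C^{2} - 5 = -5 + C^{2}$)
$I{\left(M \right)} = \frac{7}{4}$ ($I{\left(M \right)} = \left(-3\right) \left(- \frac{1}{4}\right) + 1 = \frac{3}{4} + 1 = \frac{7}{4}$)
$22 I{\left(4 \right)} o{\left(4,-3 \right)} = 22 \cdot \frac{7}{4} \left(-5 + 4^{2}\right) = \frac{77 \left(-5 + 16\right)}{2} = \frac{77}{2} \cdot 11 = \frac{847}{2}$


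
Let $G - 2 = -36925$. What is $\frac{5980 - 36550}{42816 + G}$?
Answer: $- \frac{30570}{5893} \approx -5.1875$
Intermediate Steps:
$G = -36923$ ($G = 2 - 36925 = -36923$)
$\frac{5980 - 36550}{42816 + G} = \frac{5980 - 36550}{42816 - 36923} = - \frac{30570}{5893}$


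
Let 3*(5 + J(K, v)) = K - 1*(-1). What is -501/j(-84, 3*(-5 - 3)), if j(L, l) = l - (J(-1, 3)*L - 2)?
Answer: 501/442 ≈ 1.1335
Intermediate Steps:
J(K, v) = -14/3 + K/3 (J(K, v) = -5 + (K - 1*(-1))/3 = -5 + (K + 1)/3 = -5 + (1 + K)/3 = -5 + (⅓ + K/3) = -14/3 + K/3)
j(L, l) = 2 + l + 5*L (j(L, l) = l - ((-14/3 + (⅓)*(-1))*L - 2) = l - ((-14/3 - ⅓)*L - 2) = l - (-5*L - 2) = l - (-2 - 5*L) = l + (2 + 5*L) = 2 + l + 5*L)
-501/j(-84, 3*(-5 - 3)) = -501/(2 + 3*(-5 - 3) + 5*(-84)) = -501/(2 + 3*(-8) - 420) = -501/(2 - 24 - 420) = -501/(-442) = -501*(-1/442) = 501/442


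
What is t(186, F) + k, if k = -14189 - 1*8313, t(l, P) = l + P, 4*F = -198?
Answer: -44731/2 ≈ -22366.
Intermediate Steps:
F = -99/2 (F = (¼)*(-198) = -99/2 ≈ -49.500)
t(l, P) = P + l
k = -22502 (k = -14189 - 8313 = -22502)
t(186, F) + k = (-99/2 + 186) - 22502 = 273/2 - 22502 = -44731/2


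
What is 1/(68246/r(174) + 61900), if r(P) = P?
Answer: 87/5419423 ≈ 1.6053e-5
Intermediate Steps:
1/(68246/r(174) + 61900) = 1/(68246/174 + 61900) = 1/(68246*(1/174) + 61900) = 1/(34123/87 + 61900) = 1/(5419423/87) = 87/5419423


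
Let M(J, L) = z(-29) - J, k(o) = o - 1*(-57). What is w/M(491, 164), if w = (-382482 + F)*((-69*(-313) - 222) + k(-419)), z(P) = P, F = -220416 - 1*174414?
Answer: 2041707132/65 ≈ 3.1411e+7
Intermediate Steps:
F = -394830 (F = -220416 - 174414 = -394830)
k(o) = 57 + o (k(o) = o + 57 = 57 + o)
M(J, L) = -29 - J
w = -16333657056 (w = (-382482 - 394830)*((-69*(-313) - 222) + (57 - 419)) = -777312*((21597 - 222) - 362) = -777312*(21375 - 362) = -777312*21013 = -16333657056)
w/M(491, 164) = -16333657056/(-29 - 1*491) = -16333657056/(-29 - 491) = -16333657056/(-520) = -16333657056*(-1/520) = 2041707132/65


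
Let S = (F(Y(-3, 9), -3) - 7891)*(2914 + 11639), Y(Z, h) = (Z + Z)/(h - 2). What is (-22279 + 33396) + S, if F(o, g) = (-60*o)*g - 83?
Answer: -118279825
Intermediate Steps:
Y(Z, h) = 2*Z/(-2 + h) (Y(Z, h) = (2*Z)/(-2 + h) = 2*Z/(-2 + h))
F(o, g) = -83 - 60*g*o (F(o, g) = -60*g*o - 83 = -83 - 60*g*o)
S = -118290942 (S = ((-83 - 60*(-3)*2*(-3)/(-2 + 9)) - 7891)*(2914 + 11639) = ((-83 - 60*(-3)*2*(-3)/7) - 7891)*14553 = ((-83 - 60*(-3)*2*(-3)*(⅐)) - 7891)*14553 = ((-83 - 60*(-3)*(-6/7)) - 7891)*14553 = ((-83 - 1080/7) - 7891)*14553 = (-1661/7 - 7891)*14553 = -56898/7*14553 = -118290942)
(-22279 + 33396) + S = (-22279 + 33396) - 118290942 = 11117 - 118290942 = -118279825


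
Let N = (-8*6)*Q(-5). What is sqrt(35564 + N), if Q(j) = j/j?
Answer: 2*sqrt(8879) ≈ 188.46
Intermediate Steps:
Q(j) = 1
N = -48 (N = -8*6*1 = -48*1 = -48)
sqrt(35564 + N) = sqrt(35564 - 48) = sqrt(35516) = 2*sqrt(8879)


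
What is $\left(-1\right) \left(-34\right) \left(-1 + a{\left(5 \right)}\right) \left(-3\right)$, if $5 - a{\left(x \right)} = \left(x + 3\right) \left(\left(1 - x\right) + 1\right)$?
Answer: $-2856$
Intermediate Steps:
$a{\left(x \right)} = 5 - \left(2 - x\right) \left(3 + x\right)$ ($a{\left(x \right)} = 5 - \left(x + 3\right) \left(\left(1 - x\right) + 1\right) = 5 - \left(3 + x\right) \left(2 - x\right) = 5 - \left(2 - x\right) \left(3 + x\right)$)
$\left(-1\right) \left(-34\right) \left(-1 + a{\left(5 \right)}\right) \left(-3\right) = \left(-1\right) \left(-34\right) \left(-1 + \left(-1 + 5 + 5^{2}\right)\right) \left(-3\right) = 34 \left(-1 + \left(-1 + 5 + 25\right)\right) \left(-3\right) = 34 \left(-1 + 29\right) \left(-3\right) = 34 \cdot 28 \left(-3\right) = 34 \left(-84\right) = -2856$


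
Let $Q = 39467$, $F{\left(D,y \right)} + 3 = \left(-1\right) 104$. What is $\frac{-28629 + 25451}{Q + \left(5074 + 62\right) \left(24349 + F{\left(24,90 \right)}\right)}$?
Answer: $- \frac{3178}{124546379} \approx -2.5517 \cdot 10^{-5}$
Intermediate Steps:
$F{\left(D,y \right)} = -107$ ($F{\left(D,y \right)} = -3 - 104 = -107$)
$\frac{-28629 + 25451}{Q + \left(5074 + 62\right) \left(24349 + F{\left(24,90 \right)}\right)} = \frac{-28629 + 25451}{39467 + \left(5074 + 62\right) \left(24349 - 107\right)} = - \frac{3178}{39467 + 5136 \cdot 24242} = - \frac{3178}{39467 + 124506912} = - \frac{3178}{124546379}$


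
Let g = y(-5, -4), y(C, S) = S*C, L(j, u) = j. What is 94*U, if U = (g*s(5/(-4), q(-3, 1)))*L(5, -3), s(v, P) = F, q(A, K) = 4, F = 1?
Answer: 9400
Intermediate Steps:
s(v, P) = 1
y(C, S) = C*S
g = 20 (g = -5*(-4) = 20)
U = 100 (U = (20*1)*5 = 20*5 = 100)
94*U = 94*100 = 9400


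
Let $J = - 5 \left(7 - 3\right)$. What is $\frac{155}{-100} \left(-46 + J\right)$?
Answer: $\frac{1023}{10} \approx 102.3$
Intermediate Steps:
$J = -20$ ($J = \left(-5\right) 4 = -20$)
$\frac{155}{-100} \left(-46 + J\right) = \frac{155}{-100} \left(-46 - 20\right) = 155 \left(- \frac{1}{100}\right) \left(-66\right) = \left(- \frac{31}{20}\right) \left(-66\right) = \frac{1023}{10}$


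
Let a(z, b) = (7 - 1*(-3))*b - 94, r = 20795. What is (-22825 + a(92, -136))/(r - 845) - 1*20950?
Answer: -139325593/6650 ≈ -20951.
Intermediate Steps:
a(z, b) = -94 + 10*b (a(z, b) = (7 + 3)*b - 94 = 10*b - 94 = -94 + 10*b)
(-22825 + a(92, -136))/(r - 845) - 1*20950 = (-22825 + (-94 + 10*(-136)))/(20795 - 845) - 1*20950 = (-22825 + (-94 - 1360))/19950 - 20950 = (-22825 - 1454)*(1/19950) - 20950 = -24279*1/19950 - 20950 = -8093/6650 - 20950 = -139325593/6650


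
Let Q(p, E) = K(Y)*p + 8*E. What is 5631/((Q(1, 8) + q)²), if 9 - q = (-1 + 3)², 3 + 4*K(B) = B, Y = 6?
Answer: 30032/25947 ≈ 1.1574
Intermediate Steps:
K(B) = -¾ + B/4
Q(p, E) = 8*E + 3*p/4 (Q(p, E) = (-¾ + (¼)*6)*p + 8*E = (-¾ + 3/2)*p + 8*E = 3*p/4 + 8*E = 8*E + 3*p/4)
q = 5 (q = 9 - (-1 + 3)² = 9 - 1*2² = 9 - 1*4 = 9 - 4 = 5)
5631/((Q(1, 8) + q)²) = 5631/(((8*8 + (¾)*1) + 5)²) = 5631/(((64 + ¾) + 5)²) = 5631/((259/4 + 5)²) = 5631/((279/4)²) = 5631/(77841/16) = 5631*(16/77841) = 30032/25947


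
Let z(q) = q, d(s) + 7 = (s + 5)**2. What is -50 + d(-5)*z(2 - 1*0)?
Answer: -64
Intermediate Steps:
d(s) = -7 + (5 + s)**2 (d(s) = -7 + (s + 5)**2 = -7 + (5 + s)**2)
-50 + d(-5)*z(2 - 1*0) = -50 + (-7 + (5 - 5)**2)*(2 - 1*0) = -50 + (-7 + 0**2)*(2 + 0) = -50 + (-7 + 0)*2 = -50 - 7*2 = -50 - 14 = -64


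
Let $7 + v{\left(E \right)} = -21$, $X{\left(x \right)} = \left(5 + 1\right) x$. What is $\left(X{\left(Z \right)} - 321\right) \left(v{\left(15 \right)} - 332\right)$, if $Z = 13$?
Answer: $87480$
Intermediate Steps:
$X{\left(x \right)} = 6 x$
$v{\left(E \right)} = -28$ ($v{\left(E \right)} = -7 - 21 = -28$)
$\left(X{\left(Z \right)} - 321\right) \left(v{\left(15 \right)} - 332\right) = \left(6 \cdot 13 - 321\right) \left(-28 - 332\right) = \left(78 - 321\right) \left(-360\right) = \left(-243\right) \left(-360\right) = 87480$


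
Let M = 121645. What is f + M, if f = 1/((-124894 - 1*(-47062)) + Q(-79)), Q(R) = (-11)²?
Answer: 9453154594/77711 ≈ 1.2165e+5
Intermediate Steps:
Q(R) = 121
f = -1/77711 (f = 1/((-124894 - 1*(-47062)) + 121) = 1/((-124894 + 47062) + 121) = 1/(-77832 + 121) = 1/(-77711) = -1/77711 ≈ -1.2868e-5)
f + M = -1/77711 + 121645 = 9453154594/77711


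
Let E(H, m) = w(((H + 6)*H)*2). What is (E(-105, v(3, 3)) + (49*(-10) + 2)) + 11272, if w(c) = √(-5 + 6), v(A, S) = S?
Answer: 10785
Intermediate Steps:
w(c) = 1 (w(c) = √1 = 1)
E(H, m) = 1
(E(-105, v(3, 3)) + (49*(-10) + 2)) + 11272 = (1 + (49*(-10) + 2)) + 11272 = (1 + (-490 + 2)) + 11272 = (1 - 488) + 11272 = -487 + 11272 = 10785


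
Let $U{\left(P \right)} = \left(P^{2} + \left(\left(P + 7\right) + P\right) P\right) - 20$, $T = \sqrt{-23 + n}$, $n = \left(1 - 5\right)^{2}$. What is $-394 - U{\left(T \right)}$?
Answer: $-353 - 7 i \sqrt{7} \approx -353.0 - 18.52 i$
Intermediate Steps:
$n = 16$ ($n = \left(-4\right)^{2} = 16$)
$T = i \sqrt{7}$ ($T = \sqrt{-23 + 16} = \sqrt{-7} = i \sqrt{7} \approx 2.6458 i$)
$U{\left(P \right)} = -20 + P^{2} + P \left(7 + 2 P\right)$ ($U{\left(P \right)} = \left(P^{2} + \left(\left(7 + P\right) + P\right) P\right) - 20 = \left(P^{2} + \left(7 + 2 P\right) P\right) - 20 = \left(P^{2} + P \left(7 + 2 P\right)\right) - 20 = -20 + P^{2} + P \left(7 + 2 P\right)$)
$-394 - U{\left(T \right)} = -394 - \left(-20 + 3 \left(i \sqrt{7}\right)^{2} + 7 i \sqrt{7}\right) = -394 - \left(-20 + 3 \left(-7\right) + 7 i \sqrt{7}\right) = -394 - \left(-20 - 21 + 7 i \sqrt{7}\right) = -394 - \left(-41 + 7 i \sqrt{7}\right) = -394 + \left(41 - 7 i \sqrt{7}\right) = -353 - 7 i \sqrt{7}$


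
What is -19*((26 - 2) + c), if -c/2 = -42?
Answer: -2052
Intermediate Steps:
c = 84 (c = -2*(-42) = 84)
-19*((26 - 2) + c) = -19*((26 - 2) + 84) = -19*(24 + 84) = -19*108 = -2052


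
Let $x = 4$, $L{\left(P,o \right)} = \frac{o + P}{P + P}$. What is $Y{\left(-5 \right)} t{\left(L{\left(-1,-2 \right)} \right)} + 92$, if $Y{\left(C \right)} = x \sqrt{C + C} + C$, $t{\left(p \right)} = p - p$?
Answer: $92$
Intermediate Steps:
$L{\left(P,o \right)} = \frac{P + o}{2 P}$
$t{\left(p \right)} = 0$
$Y{\left(C \right)} = C + 4 \sqrt{2} \sqrt{C}$ ($Y{\left(C \right)} = 4 \sqrt{C + C} + C = 4 \sqrt{2 C} + C = 4 \sqrt{2} \sqrt{C} + C = C + 4 \sqrt{2} \sqrt{C}$)
$Y{\left(-5 \right)} t{\left(L{\left(-1,-2 \right)} \right)} + 92 = \left(-5 + 4 \sqrt{2} \sqrt{-5}\right) 0 + 92 = \left(-5 + 4 \sqrt{2} i \sqrt{5}\right) 0 + 92 = \left(-5 + 4 i \sqrt{10}\right) 0 + 92 = 0 + 92 = 92$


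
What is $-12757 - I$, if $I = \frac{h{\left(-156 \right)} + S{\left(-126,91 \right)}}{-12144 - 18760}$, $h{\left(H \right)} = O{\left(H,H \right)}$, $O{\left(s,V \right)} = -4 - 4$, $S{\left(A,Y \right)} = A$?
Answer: $- \frac{197121231}{15452} \approx -12757.0$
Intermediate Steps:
$O{\left(s,V \right)} = -8$
$h{\left(H \right)} = -8$
$I = \frac{67}{15452}$ ($I = \frac{-8 - 126}{-12144 - 18760} = - \frac{134}{-30904} = \left(-134\right) \left(- \frac{1}{30904}\right) = \frac{67}{15452} \approx 0.004336$)
$-12757 - I = -12757 - \frac{67}{15452} = - \frac{197121231}{15452}$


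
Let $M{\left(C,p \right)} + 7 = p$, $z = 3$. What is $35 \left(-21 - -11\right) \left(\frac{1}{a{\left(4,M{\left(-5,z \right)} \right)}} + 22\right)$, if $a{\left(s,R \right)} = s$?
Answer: $- \frac{15575}{2} \approx -7787.5$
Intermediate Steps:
$M{\left(C,p \right)} = -7 + p$
$35 \left(-21 - -11\right) \left(\frac{1}{a{\left(4,M{\left(-5,z \right)} \right)}} + 22\right) = 35 \left(-21 - -11\right) \left(\frac{1}{4} + 22\right) = 35 \left(-21 + 11\right) \left(\frac{1}{4} + 22\right) = 35 \left(-10\right) \frac{89}{4} = \left(-350\right) \frac{89}{4} = - \frac{15575}{2}$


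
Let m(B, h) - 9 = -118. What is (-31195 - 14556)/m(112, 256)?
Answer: 45751/109 ≈ 419.73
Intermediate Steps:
m(B, h) = -109 (m(B, h) = 9 - 118 = -109)
(-31195 - 14556)/m(112, 256) = (-31195 - 14556)/(-109) = -45751*(-1/109) = 45751/109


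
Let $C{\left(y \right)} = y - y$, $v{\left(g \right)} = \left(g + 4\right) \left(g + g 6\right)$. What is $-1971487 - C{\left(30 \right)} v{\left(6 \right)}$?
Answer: $-1971487$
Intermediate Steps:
$v{\left(g \right)} = 7 g \left(4 + g\right)$ ($v{\left(g \right)} = \left(4 + g\right) \left(g + 6 g\right) = \left(4 + g\right) 7 g = 7 g \left(4 + g\right)$)
$C{\left(y \right)} = 0$
$-1971487 - C{\left(30 \right)} v{\left(6 \right)} = -1971487 - 0 \cdot 7 \cdot 6 \left(4 + 6\right) = -1971487 - 0 \cdot 7 \cdot 6 \cdot 10 = -1971487 - 0 \cdot 420 = -1971487 - 0 = -1971487 + 0 = -1971487$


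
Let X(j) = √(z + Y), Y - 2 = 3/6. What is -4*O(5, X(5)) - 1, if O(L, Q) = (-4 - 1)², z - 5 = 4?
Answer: -101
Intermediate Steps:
Y = 5/2 (Y = 2 + 3/6 = 2 + 3*(⅙) = 2 + ½ = 5/2 ≈ 2.5000)
z = 9 (z = 5 + 4 = 9)
X(j) = √46/2 (X(j) = √(9 + 5/2) = √(23/2) = √46/2)
O(L, Q) = 25 (O(L, Q) = (-5)² = 25)
-4*O(5, X(5)) - 1 = -4*25 - 1 = -100 - 1 = -101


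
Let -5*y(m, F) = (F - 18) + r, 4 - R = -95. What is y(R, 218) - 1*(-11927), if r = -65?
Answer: 11900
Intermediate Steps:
R = 99 (R = 4 - 1*(-95) = 4 + 95 = 99)
y(m, F) = 83/5 - F/5 (y(m, F) = -((F - 18) - 65)/5 = -((-18 + F) - 65)/5 = -(-83 + F)/5 = 83/5 - F/5)
y(R, 218) - 1*(-11927) = (83/5 - 1/5*218) - 1*(-11927) = (83/5 - 218/5) + 11927 = -27 + 11927 = 11900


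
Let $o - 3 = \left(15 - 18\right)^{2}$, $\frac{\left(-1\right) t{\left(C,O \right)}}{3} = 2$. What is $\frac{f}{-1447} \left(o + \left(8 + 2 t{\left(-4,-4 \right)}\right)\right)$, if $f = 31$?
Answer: $- \frac{248}{1447} \approx -0.17139$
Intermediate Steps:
$t{\left(C,O \right)} = -6$ ($t{\left(C,O \right)} = \left(-3\right) 2 = -6$)
$o = 12$ ($o = 3 + \left(15 - 18\right)^{2} = 3 + \left(-3\right)^{2} = 3 + 9 = 12$)
$\frac{f}{-1447} \left(o + \left(8 + 2 t{\left(-4,-4 \right)}\right)\right) = \frac{31}{-1447} \left(12 + \left(8 + 2 \left(-6\right)\right)\right) = 31 \left(- \frac{1}{1447}\right) \left(12 + \left(8 - 12\right)\right) = - \frac{31 \left(12 - 4\right)}{1447} = \left(- \frac{31}{1447}\right) 8 = - \frac{248}{1447}$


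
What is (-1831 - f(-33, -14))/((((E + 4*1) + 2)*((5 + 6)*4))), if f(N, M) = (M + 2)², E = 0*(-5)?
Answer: -1975/264 ≈ -7.4811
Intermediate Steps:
E = 0
f(N, M) = (2 + M)²
(-1831 - f(-33, -14))/((((E + 4*1) + 2)*((5 + 6)*4))) = (-1831 - (2 - 14)²)/((((0 + 4*1) + 2)*((5 + 6)*4))) = (-1831 - 1*(-12)²)/((((0 + 4) + 2)*(11*4))) = (-1831 - 1*144)/(((4 + 2)*44)) = (-1831 - 144)/((6*44)) = -1975/264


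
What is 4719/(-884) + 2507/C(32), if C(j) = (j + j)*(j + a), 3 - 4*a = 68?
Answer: -48857/17136 ≈ -2.8511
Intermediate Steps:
a = -65/4 (a = ¾ - ¼*68 = ¾ - 17 = -65/4 ≈ -16.250)
C(j) = 2*j*(-65/4 + j) (C(j) = (j + j)*(j - 65/4) = (2*j)*(-65/4 + j) = 2*j*(-65/4 + j))
4719/(-884) + 2507/C(32) = 4719/(-884) + 2507/(((½)*32*(-65 + 4*32))) = 4719*(-1/884) + 2507/(((½)*32*(-65 + 128))) = -363/68 + 2507/(((½)*32*63)) = -363/68 + 2507/1008 = -48857/17136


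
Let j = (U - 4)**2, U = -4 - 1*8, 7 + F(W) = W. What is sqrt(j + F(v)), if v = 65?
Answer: sqrt(314) ≈ 17.720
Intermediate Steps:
F(W) = -7 + W
U = -12 (U = -4 - 8 = -12)
j = 256 (j = (-12 - 4)**2 = (-16)**2 = 256)
sqrt(j + F(v)) = sqrt(256 + (-7 + 65)) = sqrt(256 + 58) = sqrt(314)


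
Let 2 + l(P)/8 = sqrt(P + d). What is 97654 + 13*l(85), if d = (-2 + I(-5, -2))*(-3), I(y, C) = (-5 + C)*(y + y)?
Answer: 97446 + 104*I*sqrt(119) ≈ 97446.0 + 1134.5*I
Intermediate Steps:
I(y, C) = 2*y*(-5 + C) (I(y, C) = (-5 + C)*(2*y) = 2*y*(-5 + C))
d = -204 (d = (-2 + 2*(-5)*(-5 - 2))*(-3) = (-2 + 2*(-5)*(-7))*(-3) = (-2 + 70)*(-3) = 68*(-3) = -204)
l(P) = -16 + 8*sqrt(-204 + P) (l(P) = -16 + 8*sqrt(P - 204) = -16 + 8*sqrt(-204 + P))
97654 + 13*l(85) = 97654 + 13*(-16 + 8*sqrt(-204 + 85)) = 97654 + 13*(-16 + 8*sqrt(-119)) = 97654 + 13*(-16 + 8*(I*sqrt(119))) = 97654 + 13*(-16 + 8*I*sqrt(119)) = 97654 + (-208 + 104*I*sqrt(119)) = 97446 + 104*I*sqrt(119)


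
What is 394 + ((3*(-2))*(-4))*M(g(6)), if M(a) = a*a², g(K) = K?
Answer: 5578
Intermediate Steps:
M(a) = a³
394 + ((3*(-2))*(-4))*M(g(6)) = 394 + ((3*(-2))*(-4))*6³ = 394 - 6*(-4)*216 = 394 + 24*216 = 394 + 5184 = 5578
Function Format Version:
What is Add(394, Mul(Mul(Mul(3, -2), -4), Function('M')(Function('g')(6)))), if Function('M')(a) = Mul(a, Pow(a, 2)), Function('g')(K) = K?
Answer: 5578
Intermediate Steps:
Function('M')(a) = Pow(a, 3)
Add(394, Mul(Mul(Mul(3, -2), -4), Function('M')(Function('g')(6)))) = Add(394, Mul(Mul(Mul(3, -2), -4), Pow(6, 3))) = Add(394, Mul(Mul(-6, -4), 216)) = Add(394, Mul(24, 216)) = Add(394, 5184) = 5578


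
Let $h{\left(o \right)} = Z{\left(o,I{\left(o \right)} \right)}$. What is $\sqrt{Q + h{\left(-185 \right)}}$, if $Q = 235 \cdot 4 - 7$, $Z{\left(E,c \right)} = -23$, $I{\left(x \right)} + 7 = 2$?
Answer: $\sqrt{910} \approx 30.166$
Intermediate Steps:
$I{\left(x \right)} = -5$ ($I{\left(x \right)} = -7 + 2 = -5$)
$h{\left(o \right)} = -23$
$Q = 933$ ($Q = 940 - 7 = 933$)
$\sqrt{Q + h{\left(-185 \right)}} = \sqrt{933 - 23} = \sqrt{910}$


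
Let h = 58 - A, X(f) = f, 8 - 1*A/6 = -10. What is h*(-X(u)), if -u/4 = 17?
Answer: -3400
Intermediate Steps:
u = -68 (u = -4*17 = -68)
A = 108 (A = 48 - 6*(-10) = 48 + 60 = 108)
h = -50 (h = 58 - 1*108 = 58 - 108 = -50)
h*(-X(u)) = -(-50)*(-68) = -50*68 = -3400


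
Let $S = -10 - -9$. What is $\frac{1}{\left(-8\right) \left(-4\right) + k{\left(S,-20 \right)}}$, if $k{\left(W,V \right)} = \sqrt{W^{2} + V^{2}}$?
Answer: $\frac{32}{623} - \frac{\sqrt{401}}{623} \approx 0.019222$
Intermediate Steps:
$S = -1$ ($S = -10 + 9 = -1$)
$k{\left(W,V \right)} = \sqrt{V^{2} + W^{2}}$
$\frac{1}{\left(-8\right) \left(-4\right) + k{\left(S,-20 \right)}} = \frac{1}{\left(-8\right) \left(-4\right) + \sqrt{\left(-20\right)^{2} + \left(-1\right)^{2}}} = \frac{1}{32 + \sqrt{400 + 1}} = \frac{1}{32 + \sqrt{401}}$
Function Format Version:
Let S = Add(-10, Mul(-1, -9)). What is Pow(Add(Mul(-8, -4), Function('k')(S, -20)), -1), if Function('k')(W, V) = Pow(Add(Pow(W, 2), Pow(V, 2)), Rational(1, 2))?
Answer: Add(Rational(32, 623), Mul(Rational(-1, 623), Pow(401, Rational(1, 2)))) ≈ 0.019222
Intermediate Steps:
S = -1 (S = Add(-10, 9) = -1)
Function('k')(W, V) = Pow(Add(Pow(V, 2), Pow(W, 2)), Rational(1, 2))
Pow(Add(Mul(-8, -4), Function('k')(S, -20)), -1) = Pow(Add(Mul(-8, -4), Pow(Add(Pow(-20, 2), Pow(-1, 2)), Rational(1, 2))), -1) = Pow(Add(32, Pow(Add(400, 1), Rational(1, 2))), -1) = Pow(Add(32, Pow(401, Rational(1, 2))), -1)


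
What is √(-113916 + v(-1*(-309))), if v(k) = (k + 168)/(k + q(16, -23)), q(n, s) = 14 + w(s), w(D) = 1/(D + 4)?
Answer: I*√1072234572942/3068 ≈ 337.51*I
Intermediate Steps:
w(D) = 1/(4 + D)
q(n, s) = 14 + 1/(4 + s)
v(k) = (168 + k)/(265/19 + k) (v(k) = (k + 168)/(k + (57 + 14*(-23))/(4 - 23)) = (168 + k)/(k + (57 - 322)/(-19)) = (168 + k)/(k - 1/19*(-265)) = (168 + k)/(k + 265/19) = (168 + k)/(265/19 + k))
√(-113916 + v(-1*(-309))) = √(-113916 + 19*(168 - 1*(-309))/(265 + 19*(-1*(-309)))) = √(-113916 + 19*(168 + 309)/(265 + 19*309)) = √(-113916 + 19*477/(265 + 5871)) = √(-113916 + 19*477/6136) = √(-113916 + 19*(1/6136)*477) = √(-113916 + 9063/6136) = √(-698979513/6136) = I*√1072234572942/3068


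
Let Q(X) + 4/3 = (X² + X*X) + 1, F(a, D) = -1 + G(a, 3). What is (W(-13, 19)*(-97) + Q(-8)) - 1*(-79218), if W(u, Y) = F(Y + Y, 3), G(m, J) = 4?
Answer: 237164/3 ≈ 79055.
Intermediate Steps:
F(a, D) = 3 (F(a, D) = -1 + 4 = 3)
Q(X) = -⅓ + 2*X² (Q(X) = -4/3 + ((X² + X*X) + 1) = -4/3 + ((X² + X²) + 1) = -4/3 + (2*X² + 1) = -4/3 + (1 + 2*X²) = -⅓ + 2*X²)
W(u, Y) = 3
(W(-13, 19)*(-97) + Q(-8)) - 1*(-79218) = (3*(-97) + (-⅓ + 2*(-8)²)) - 1*(-79218) = (-291 + (-⅓ + 2*64)) + 79218 = (-291 + (-⅓ + 128)) + 79218 = (-291 + 383/3) + 79218 = -490/3 + 79218 = 237164/3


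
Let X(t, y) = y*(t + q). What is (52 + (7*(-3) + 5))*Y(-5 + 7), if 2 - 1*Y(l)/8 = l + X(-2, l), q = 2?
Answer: 0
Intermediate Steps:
X(t, y) = y*(2 + t) (X(t, y) = y*(t + 2) = y*(2 + t))
Y(l) = 16 - 8*l (Y(l) = 16 - 8*(l + l*(2 - 2)) = 16 - 8*(l + l*0) = 16 - 8*(l + 0) = 16 - 8*l)
(52 + (7*(-3) + 5))*Y(-5 + 7) = (52 + (7*(-3) + 5))*(16 - 8*(-5 + 7)) = (52 + (-21 + 5))*(16 - 8*2) = (52 - 16)*(16 - 16) = 36*0 = 0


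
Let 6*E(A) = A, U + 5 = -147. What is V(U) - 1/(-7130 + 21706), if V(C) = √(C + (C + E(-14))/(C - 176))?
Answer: -1/14576 + I*√36679830/492 ≈ -6.8606e-5 + 12.31*I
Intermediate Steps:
U = -152 (U = -5 - 147 = -152)
E(A) = A/6
V(C) = √(C + (-7/3 + C)/(-176 + C)) (V(C) = √(C + (C + (⅙)*(-14))/(C - 176)) = √(C + (C - 7/3)/(-176 + C)) = √(C + (-7/3 + C)/(-176 + C)))
V(U) - 1/(-7130 + 21706) = √3*√((-7 - 525*(-152) + 3*(-152)²)/(-176 - 152))/3 - 1/(-7130 + 21706) = √3*√((-7 + 79800 + 3*23104)/(-328))/3 - 1/14576 = √3*√(-(-7 + 79800 + 69312)/328)/3 - 1*1/14576 = √3*√(-1/328*149105)/3 - 1/14576 = √3*√(-149105/328)/3 - 1/14576 = √3*(I*√12226610/164)/3 - 1/14576 = I*√36679830/492 - 1/14576 = -1/14576 + I*√36679830/492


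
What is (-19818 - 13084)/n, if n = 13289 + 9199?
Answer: -16451/11244 ≈ -1.4631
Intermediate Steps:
n = 22488
(-19818 - 13084)/n = (-19818 - 13084)/22488 = -32902*1/22488 = -16451/11244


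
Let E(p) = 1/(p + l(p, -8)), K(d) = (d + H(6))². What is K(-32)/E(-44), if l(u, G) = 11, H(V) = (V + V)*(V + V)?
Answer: -413952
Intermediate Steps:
H(V) = 4*V² (H(V) = (2*V)*(2*V) = 4*V²)
K(d) = (144 + d)² (K(d) = (d + 4*6²)² = (d + 4*36)² = (d + 144)² = (144 + d)²)
E(p) = 1/(11 + p) (E(p) = 1/(p + 11) = 1/(11 + p))
K(-32)/E(-44) = (144 - 32)²/(1/(11 - 44)) = 112²/(1/(-33)) = 12544/(-1/33) = 12544*(-33) = -413952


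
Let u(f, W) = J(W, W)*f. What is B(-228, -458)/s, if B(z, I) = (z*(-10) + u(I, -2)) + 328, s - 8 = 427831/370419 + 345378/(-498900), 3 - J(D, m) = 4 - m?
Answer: 3956353331700/8408207663 ≈ 470.53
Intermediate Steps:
J(D, m) = -1 + m (J(D, m) = 3 - (4 - m) = 3 + (-4 + m) = -1 + m)
u(f, W) = f*(-1 + W) (u(f, W) = (-1 + W)*f = f*(-1 + W))
s = 8408207663/993559350 (s = 8 + (427831/370419 + 345378/(-498900)) = 8 + (427831*(1/370419) + 345378*(-1/498900)) = 8 + (13801/11949 - 57563/83150) = 8 + 459732863/993559350 = 8408207663/993559350 ≈ 8.4627)
B(z, I) = 328 - 10*z - 3*I (B(z, I) = (z*(-10) + I*(-1 - 2)) + 328 = (-10*z + I*(-3)) + 328 = (-10*z - 3*I) + 328 = 328 - 10*z - 3*I)
B(-228, -458)/s = (328 - 10*(-228) - 3*(-458))/(8408207663/993559350) = (328 + 2280 + 1374)*(993559350/8408207663) = 3982*(993559350/8408207663) = 3956353331700/8408207663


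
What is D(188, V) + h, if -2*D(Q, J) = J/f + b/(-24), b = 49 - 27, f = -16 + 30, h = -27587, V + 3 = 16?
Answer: -4634617/168 ≈ -27587.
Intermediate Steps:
V = 13 (V = -3 + 16 = 13)
f = 14
b = 22
D(Q, J) = 11/24 - J/28 (D(Q, J) = -(J/14 + 22/(-24))/2 = -(J*(1/14) + 22*(-1/24))/2 = -(J/14 - 11/12)/2 = -(-11/12 + J/14)/2 = 11/24 - J/28)
D(188, V) + h = (11/24 - 1/28*13) - 27587 = (11/24 - 13/28) - 27587 = -1/168 - 27587 = -4634617/168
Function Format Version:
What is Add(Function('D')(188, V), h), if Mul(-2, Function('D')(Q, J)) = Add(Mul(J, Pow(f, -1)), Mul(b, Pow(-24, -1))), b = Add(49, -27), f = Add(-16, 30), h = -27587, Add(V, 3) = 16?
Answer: Rational(-4634617, 168) ≈ -27587.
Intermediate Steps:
V = 13 (V = Add(-3, 16) = 13)
f = 14
b = 22
Function('D')(Q, J) = Add(Rational(11, 24), Mul(Rational(-1, 28), J)) (Function('D')(Q, J) = Mul(Rational(-1, 2), Add(Mul(J, Pow(14, -1)), Mul(22, Pow(-24, -1)))) = Mul(Rational(-1, 2), Add(Mul(J, Rational(1, 14)), Mul(22, Rational(-1, 24)))) = Mul(Rational(-1, 2), Add(Mul(Rational(1, 14), J), Rational(-11, 12))) = Mul(Rational(-1, 2), Add(Rational(-11, 12), Mul(Rational(1, 14), J))) = Add(Rational(11, 24), Mul(Rational(-1, 28), J)))
Add(Function('D')(188, V), h) = Add(Add(Rational(11, 24), Mul(Rational(-1, 28), 13)), -27587) = Add(Add(Rational(11, 24), Rational(-13, 28)), -27587) = Add(Rational(-1, 168), -27587) = Rational(-4634617, 168)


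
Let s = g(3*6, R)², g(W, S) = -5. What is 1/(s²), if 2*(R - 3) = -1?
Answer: 1/625 ≈ 0.0016000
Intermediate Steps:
R = 5/2 (R = 3 + (½)*(-1) = 3 - ½ = 5/2 ≈ 2.5000)
s = 25 (s = (-5)² = 25)
1/(s²) = 1/(25²) = 1/625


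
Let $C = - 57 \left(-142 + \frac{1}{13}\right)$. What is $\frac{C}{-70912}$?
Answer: $- \frac{105165}{921856} \approx -0.11408$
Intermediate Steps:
$C = \frac{105165}{13}$ ($C = - 57 \left(-142 + \frac{1}{13}\right) = \left(-57\right) \left(- \frac{1845}{13}\right) = \frac{105165}{13} \approx 8089.6$)
$\frac{C}{-70912} = \frac{105165}{13 \left(-70912\right)} = \frac{105165}{13} \left(- \frac{1}{70912}\right) = - \frac{105165}{921856}$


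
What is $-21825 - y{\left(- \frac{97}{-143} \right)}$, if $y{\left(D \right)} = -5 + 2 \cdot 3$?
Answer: $-21826$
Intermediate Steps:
$y{\left(D \right)} = 1$ ($y{\left(D \right)} = -5 + 6 = 1$)
$-21825 - y{\left(- \frac{97}{-143} \right)} = -21825 - 1 = -21826$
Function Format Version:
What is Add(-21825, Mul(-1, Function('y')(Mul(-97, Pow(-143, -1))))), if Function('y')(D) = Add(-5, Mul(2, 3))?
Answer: -21826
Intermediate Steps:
Function('y')(D) = 1 (Function('y')(D) = Add(-5, 6) = 1)
Add(-21825, Mul(-1, Function('y')(Mul(-97, Pow(-143, -1))))) = Add(-21825, Mul(-1, 1)) = Add(-21825, -1) = -21826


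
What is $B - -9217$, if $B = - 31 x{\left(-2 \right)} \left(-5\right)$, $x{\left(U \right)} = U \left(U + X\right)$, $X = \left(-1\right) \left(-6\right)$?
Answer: $7977$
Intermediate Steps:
$X = 6$
$x{\left(U \right)} = U \left(6 + U\right)$ ($x{\left(U \right)} = U \left(U + 6\right) = U \left(6 + U\right)$)
$B = -1240$ ($B = - 31 \left(- 2 \left(6 - 2\right)\right) \left(-5\right) = - 31 \left(\left(-2\right) 4\right) \left(-5\right) = \left(-31\right) \left(-8\right) \left(-5\right) = 248 \left(-5\right) = -1240$)
$B - -9217 = -1240 - -9217 = -1240 + 9217 = 7977$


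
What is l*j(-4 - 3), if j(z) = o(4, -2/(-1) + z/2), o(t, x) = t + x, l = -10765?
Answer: -53825/2 ≈ -26913.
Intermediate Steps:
j(z) = 6 + z/2 (j(z) = 4 + (-2/(-1) + z/2) = 4 + (-2*(-1) + z*(1/2)) = 4 + (2 + z/2) = 6 + z/2)
l*j(-4 - 3) = -10765*(6 + (-4 - 3)/2) = -10765*(6 + (1/2)*(-7)) = -10765*(6 - 7/2) = -10765*5/2 = -53825/2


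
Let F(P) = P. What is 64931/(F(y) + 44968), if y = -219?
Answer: 64931/44749 ≈ 1.4510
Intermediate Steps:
64931/(F(y) + 44968) = 64931/(-219 + 44968) = 64931/44749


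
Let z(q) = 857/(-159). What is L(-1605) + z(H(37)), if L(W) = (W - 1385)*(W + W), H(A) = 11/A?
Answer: 1526065243/159 ≈ 9.5979e+6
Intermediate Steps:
L(W) = 2*W*(-1385 + W) (L(W) = (-1385 + W)*(2*W) = 2*W*(-1385 + W))
z(q) = -857/159 (z(q) = 857*(-1/159) = -857/159)
L(-1605) + z(H(37)) = 2*(-1605)*(-1385 - 1605) - 857/159 = 2*(-1605)*(-2990) - 857/159 = 9597900 - 857/159 = 1526065243/159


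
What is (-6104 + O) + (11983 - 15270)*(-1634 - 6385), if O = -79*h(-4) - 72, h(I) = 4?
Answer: 26351961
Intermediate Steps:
O = -388 (O = -79*4 - 72 = -316 - 72 = -388)
(-6104 + O) + (11983 - 15270)*(-1634 - 6385) = (-6104 - 388) + (11983 - 15270)*(-1634 - 6385) = -6492 - 3287*(-8019) = -6492 + 26358453 = 26351961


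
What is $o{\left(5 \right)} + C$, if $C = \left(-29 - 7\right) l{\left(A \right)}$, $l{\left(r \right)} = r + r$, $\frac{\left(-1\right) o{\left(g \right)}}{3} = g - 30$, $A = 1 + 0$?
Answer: $3$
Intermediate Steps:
$A = 1$
$o{\left(g \right)} = 90 - 3 g$ ($o{\left(g \right)} = - 3 \left(g - 30\right) = - 3 \left(-30 + g\right) = 90 - 3 g$)
$l{\left(r \right)} = 2 r$
$C = -72$ ($C = \left(-29 - 7\right) 2 \cdot 1 = \left(-36\right) 2 = -72$)
$o{\left(5 \right)} + C = \left(90 - 15\right) - 72 = 75 - 72 = 3$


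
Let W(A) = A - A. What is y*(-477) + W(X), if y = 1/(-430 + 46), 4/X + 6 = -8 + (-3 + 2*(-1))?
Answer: 159/128 ≈ 1.2422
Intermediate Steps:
X = -4/19 (X = 4/(-6 + (-8 + (-3 + 2*(-1)))) = 4/(-6 + (-8 + (-3 - 2))) = 4/(-6 + (-8 - 5)) = 4/(-6 - 13) = 4/(-19) = 4*(-1/19) = -4/19 ≈ -0.21053)
W(A) = 0
y = -1/384 (y = 1/(-384) = -1/384 ≈ -0.0026042)
y*(-477) + W(X) = -1/384*(-477) + 0 = 159/128 + 0 = 159/128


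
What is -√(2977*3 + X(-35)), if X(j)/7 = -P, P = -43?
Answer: -4*√577 ≈ -96.083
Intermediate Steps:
X(j) = 301 (X(j) = 7*(-1*(-43)) = 7*43 = 301)
-√(2977*3 + X(-35)) = -√(2977*3 + 301) = -√(8931 + 301) = -√9232 = -4*√577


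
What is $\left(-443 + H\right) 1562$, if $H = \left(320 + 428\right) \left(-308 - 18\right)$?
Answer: $-381582542$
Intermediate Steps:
$H = -243848$ ($H = 748 \left(-326\right) = -243848$)
$\left(-443 + H\right) 1562 = \left(-443 - 243848\right) 1562 = \left(-244291\right) 1562 = -381582542$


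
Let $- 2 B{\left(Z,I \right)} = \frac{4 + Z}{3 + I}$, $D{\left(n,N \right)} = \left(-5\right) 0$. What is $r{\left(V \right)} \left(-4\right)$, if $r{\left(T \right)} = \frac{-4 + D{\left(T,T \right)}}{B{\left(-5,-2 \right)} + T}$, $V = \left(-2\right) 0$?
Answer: $32$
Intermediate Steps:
$D{\left(n,N \right)} = 0$
$B{\left(Z,I \right)} = - \frac{4 + Z}{2 \left(3 + I\right)}$ ($B{\left(Z,I \right)} = - \frac{\left(4 + Z\right) \frac{1}{3 + I}}{2} = - \frac{\frac{1}{3 + I} \left(4 + Z\right)}{2} = - \frac{4 + Z}{2 \left(3 + I\right)}$)
$V = 0$
$r{\left(T \right)} = - \frac{4}{\frac{1}{2} + T}$ ($r{\left(T \right)} = \frac{-4 + 0}{\frac{-4 - -5}{2 \left(3 - 2\right)} + T} = - \frac{4}{\frac{-4 + 5}{2 \cdot 1} + T} = - \frac{4}{\frac{1}{2} \cdot 1 \cdot 1 + T} = - \frac{4}{\frac{1}{2} + T}$)
$r{\left(V \right)} \left(-4\right) = - \frac{8}{1 + 2 \cdot 0} \left(-4\right) = - \frac{8}{1 + 0} \left(-4\right) = - \frac{8}{1} \left(-4\right) = \left(-8\right) 1 \left(-4\right) = \left(-8\right) \left(-4\right) = 32$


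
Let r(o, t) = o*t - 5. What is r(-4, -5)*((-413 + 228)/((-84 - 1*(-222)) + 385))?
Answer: -2775/523 ≈ -5.3059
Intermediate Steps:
r(o, t) = -5 + o*t
r(-4, -5)*((-413 + 228)/((-84 - 1*(-222)) + 385)) = (-5 - 4*(-5))*((-413 + 228)/((-84 - 1*(-222)) + 385)) = (-5 + 20)*(-185/((-84 + 222) + 385)) = 15*(-185/(138 + 385)) = 15*(-185/523) = -2775/523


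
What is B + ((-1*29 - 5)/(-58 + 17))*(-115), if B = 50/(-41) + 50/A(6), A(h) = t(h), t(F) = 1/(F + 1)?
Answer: 10390/41 ≈ 253.41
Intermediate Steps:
t(F) = 1/(1 + F)
A(h) = 1/(1 + h)
B = 14300/41 (B = 50/(-41) + 50/(1/(1 + 6)) = 50*(-1/41) + 50/(1/7) = -50/41 + 50/(⅐) = -50/41 + 50*7 = -50/41 + 350 = 14300/41 ≈ 348.78)
B + ((-1*29 - 5)/(-58 + 17))*(-115) = 14300/41 + ((-1*29 - 5)/(-58 + 17))*(-115) = 14300/41 + ((-29 - 5)/(-41))*(-115) = 14300/41 - 34*(-1/41)*(-115) = 14300/41 + (34/41)*(-115) = 14300/41 - 3910/41 = 10390/41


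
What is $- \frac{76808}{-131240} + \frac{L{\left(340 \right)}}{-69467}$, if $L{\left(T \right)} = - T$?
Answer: $\frac{672530367}{1139606135} \approx 0.59014$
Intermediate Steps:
$- \frac{76808}{-131240} + \frac{L{\left(340 \right)}}{-69467} = - \frac{76808}{-131240} + \frac{\left(-1\right) 340}{-69467} = \left(-76808\right) \left(- \frac{1}{131240}\right) - - \frac{340}{69467} = \frac{9601}{16405} + \frac{340}{69467} = \frac{672530367}{1139606135}$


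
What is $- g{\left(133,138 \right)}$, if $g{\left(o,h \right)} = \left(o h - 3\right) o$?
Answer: $-2440683$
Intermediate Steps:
$g{\left(o,h \right)} = o \left(-3 + h o\right)$ ($g{\left(o,h \right)} = \left(h o - 3\right) o = \left(-3 + h o\right) o = o \left(-3 + h o\right)$)
$- g{\left(133,138 \right)} = - 133 \left(-3 + 138 \cdot 133\right) = - 133 \left(-3 + 18354\right) = - 133 \cdot 18351 = \left(-1\right) 2440683 = -2440683$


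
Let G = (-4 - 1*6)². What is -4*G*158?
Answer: -63200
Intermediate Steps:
G = 100 (G = (-4 - 6)² = (-10)² = 100)
-4*G*158 = -4*100*158 = -400*158 = -63200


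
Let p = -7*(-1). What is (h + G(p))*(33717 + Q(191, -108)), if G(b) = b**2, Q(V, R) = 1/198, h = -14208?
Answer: -94525016753/198 ≈ -4.7740e+8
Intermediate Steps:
Q(V, R) = 1/198
p = 7
(h + G(p))*(33717 + Q(191, -108)) = (-14208 + 7**2)*(33717 + 1/198) = (-14208 + 49)*(6675967/198) = -14159*6675967/198 = -94525016753/198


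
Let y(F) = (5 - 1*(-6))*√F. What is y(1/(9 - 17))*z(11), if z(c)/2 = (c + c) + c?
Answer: 363*I*√2/2 ≈ 256.68*I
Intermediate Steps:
z(c) = 6*c (z(c) = 2*((c + c) + c) = 2*(2*c + c) = 2*(3*c) = 6*c)
y(F) = 11*√F (y(F) = (5 + 6)*√F = 11*√F)
y(1/(9 - 17))*z(11) = (11*√(1/(9 - 17)))*(6*11) = (11*√(1/(-8)))*66 = (11*√(-⅛))*66 = (11*(I*√2/4))*66 = (11*I*√2/4)*66 = 363*I*√2/2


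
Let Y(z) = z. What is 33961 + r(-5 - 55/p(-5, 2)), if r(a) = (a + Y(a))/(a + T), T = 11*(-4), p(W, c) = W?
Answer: 645253/19 ≈ 33961.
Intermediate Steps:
T = -44
r(a) = 2*a/(-44 + a) (r(a) = (a + a)/(a - 44) = (2*a)/(-44 + a) = 2*a/(-44 + a))
33961 + r(-5 - 55/p(-5, 2)) = 33961 + 2*(-5 - 55/(-5))/(-44 + (-5 - 55/(-5))) = 33961 + 2*(-5 - 55*(-1)/5)/(-44 + (-5 - 55*(-1)/5)) = 33961 + 2*(-5 - 1*(-11))/(-44 + (-5 - 1*(-11))) = 33961 + 2*(-5 + 11)/(-44 + (-5 + 11)) = 33961 + 2*6/(-44 + 6) = 33961 + 2*6/(-38) = 33961 + 2*6*(-1/38) = 33961 - 6/19 = 645253/19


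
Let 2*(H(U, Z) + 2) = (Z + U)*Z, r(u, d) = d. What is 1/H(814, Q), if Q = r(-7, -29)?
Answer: -2/22769 ≈ -8.7839e-5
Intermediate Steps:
Q = -29
H(U, Z) = -2 + Z*(U + Z)/2 (H(U, Z) = -2 + ((Z + U)*Z)/2 = -2 + ((U + Z)*Z)/2 = -2 + (Z*(U + Z))/2 = -2 + Z*(U + Z)/2)
1/H(814, Q) = 1/(-2 + (1/2)*(-29)**2 + (1/2)*814*(-29)) = 1/(-2 + (1/2)*841 - 11803) = 1/(-2 + 841/2 - 11803) = 1/(-22769/2) = -2/22769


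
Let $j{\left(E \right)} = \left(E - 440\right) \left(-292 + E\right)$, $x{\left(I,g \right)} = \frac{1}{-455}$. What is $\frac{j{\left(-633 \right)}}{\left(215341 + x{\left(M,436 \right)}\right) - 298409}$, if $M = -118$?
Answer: $- \frac{451598875}{37795941} \approx -11.948$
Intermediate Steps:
$x{\left(I,g \right)} = - \frac{1}{455}$
$j{\left(E \right)} = \left(-440 + E\right) \left(-292 + E\right)$
$\frac{j{\left(-633 \right)}}{\left(215341 + x{\left(M,436 \right)}\right) - 298409} = \frac{128480 + \left(-633\right)^{2} - -463356}{\left(215341 - \frac{1}{455}\right) - 298409} = \frac{128480 + 400689 + 463356}{\frac{97980154}{455} - 298409} = \frac{992525}{- \frac{37795941}{455}} = 992525 \left(- \frac{455}{37795941}\right) = - \frac{451598875}{37795941}$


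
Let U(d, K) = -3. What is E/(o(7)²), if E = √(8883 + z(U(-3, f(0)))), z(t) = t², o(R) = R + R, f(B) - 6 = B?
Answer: 3*√247/98 ≈ 0.48111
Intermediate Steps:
f(B) = 6 + B
o(R) = 2*R
E = 6*√247 (E = √(8883 + (-3)²) = √(8883 + 9) = √8892 = 6*√247 ≈ 94.297)
E/(o(7)²) = (6*√247)/((2*7)²) = (6*√247)/(14²) = (6*√247)/196 = (6*√247)*(1/196) = 3*√247/98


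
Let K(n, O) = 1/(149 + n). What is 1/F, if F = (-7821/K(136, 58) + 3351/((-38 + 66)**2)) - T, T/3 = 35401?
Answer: -784/1830784041 ≈ -4.2823e-7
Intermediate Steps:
T = 106203 (T = 3*35401 = 106203)
F = -1830784041/784 (F = (-7821/(1/(149 + 136)) + 3351/((-38 + 66)**2)) - 1*106203 = (-7821/(1/285) + 3351/(28**2)) - 106203 = (-7821/1/285 + 3351/784) - 106203 = (-7821*285 + 3351*(1/784)) - 106203 = (-2228985 + 3351/784) - 106203 = -1747520889/784 - 106203 = -1830784041/784 ≈ -2.3352e+6)
1/F = 1/(-1830784041/784) = -784/1830784041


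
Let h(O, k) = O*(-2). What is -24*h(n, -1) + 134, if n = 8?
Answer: 518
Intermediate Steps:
h(O, k) = -2*O
-24*h(n, -1) + 134 = -(-48)*8 + 134 = -24*(-16) + 134 = 384 + 134 = 518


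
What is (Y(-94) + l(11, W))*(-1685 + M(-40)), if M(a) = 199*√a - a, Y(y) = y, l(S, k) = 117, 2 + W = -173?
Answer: -37835 + 9154*I*√10 ≈ -37835.0 + 28948.0*I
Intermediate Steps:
W = -175 (W = -2 - 173 = -175)
M(a) = -a + 199*√a
(Y(-94) + l(11, W))*(-1685 + M(-40)) = (-94 + 117)*(-1685 + (-1*(-40) + 199*√(-40))) = 23*(-1685 + (40 + 199*(2*I*√10))) = 23*(-1685 + (40 + 398*I*√10)) = 23*(-1645 + 398*I*√10) = -37835 + 9154*I*√10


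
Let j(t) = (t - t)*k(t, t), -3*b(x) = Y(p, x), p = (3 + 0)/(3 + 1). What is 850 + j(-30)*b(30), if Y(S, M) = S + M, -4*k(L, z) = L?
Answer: 850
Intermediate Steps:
k(L, z) = -L/4
p = ¾ (p = 3/4 = 3*(¼) = ¾ ≈ 0.75000)
Y(S, M) = M + S
b(x) = -¼ - x/3 (b(x) = -(x + ¾)/3 = -(¾ + x)/3 = -¼ - x/3)
j(t) = 0 (j(t) = (t - t)*(-t/4) = 0*(-t/4) = 0)
850 + j(-30)*b(30) = 850 + 0*(-¼ - ⅓*30) = 850 + 0*(-¼ - 10) = 850 + 0*(-41/4) = 850 + 0 = 850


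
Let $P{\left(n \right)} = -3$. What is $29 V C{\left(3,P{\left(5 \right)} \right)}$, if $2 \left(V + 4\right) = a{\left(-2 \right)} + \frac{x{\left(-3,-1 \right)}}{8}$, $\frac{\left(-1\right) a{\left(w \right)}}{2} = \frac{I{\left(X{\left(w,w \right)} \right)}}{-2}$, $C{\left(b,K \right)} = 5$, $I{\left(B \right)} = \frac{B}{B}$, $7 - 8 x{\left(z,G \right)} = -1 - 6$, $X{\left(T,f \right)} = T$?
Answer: $- \frac{31465}{64} \approx -491.64$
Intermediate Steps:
$x{\left(z,G \right)} = \frac{7}{4}$ ($x{\left(z,G \right)} = \frac{7}{8} - \frac{-1 - 6}{8} = \frac{7}{8} - - \frac{7}{8} = \frac{7}{8} + \frac{7}{8} = \frac{7}{4}$)
$I{\left(B \right)} = 1$
$a{\left(w \right)} = 1$ ($a{\left(w \right)} = - 2 \cdot 1 \frac{1}{-2} = - 2 \cdot 1 \left(- \frac{1}{2}\right) = \left(-2\right) \left(- \frac{1}{2}\right) = 1$)
$V = - \frac{217}{64}$ ($V = -4 + \frac{1 + \frac{7}{4 \cdot 8}}{2} = -4 + \frac{1 + \frac{7}{4} \cdot \frac{1}{8}}{2} = -4 + \frac{1 + \frac{7}{32}}{2} = -4 + \frac{1}{2} \cdot \frac{39}{32} = -4 + \frac{39}{64} = - \frac{217}{64} \approx -3.3906$)
$29 V C{\left(3,P{\left(5 \right)} \right)} = 29 \left(- \frac{217}{64}\right) 5 = \left(- \frac{6293}{64}\right) 5 = - \frac{31465}{64}$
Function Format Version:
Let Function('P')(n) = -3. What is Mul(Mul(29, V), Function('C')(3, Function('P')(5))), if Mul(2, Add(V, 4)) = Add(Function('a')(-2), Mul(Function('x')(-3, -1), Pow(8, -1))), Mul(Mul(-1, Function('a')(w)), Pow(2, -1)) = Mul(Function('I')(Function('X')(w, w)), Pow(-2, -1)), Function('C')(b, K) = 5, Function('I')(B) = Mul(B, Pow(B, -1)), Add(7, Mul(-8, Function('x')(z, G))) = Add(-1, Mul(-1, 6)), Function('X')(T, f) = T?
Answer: Rational(-31465, 64) ≈ -491.64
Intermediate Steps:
Function('x')(z, G) = Rational(7, 4) (Function('x')(z, G) = Add(Rational(7, 8), Mul(Rational(-1, 8), Add(-1, Mul(-1, 6)))) = Add(Rational(7, 8), Mul(Rational(-1, 8), Add(-1, -6))) = Add(Rational(7, 8), Mul(Rational(-1, 8), -7)) = Add(Rational(7, 8), Rational(7, 8)) = Rational(7, 4))
Function('I')(B) = 1
Function('a')(w) = 1 (Function('a')(w) = Mul(-2, Mul(1, Pow(-2, -1))) = Mul(-2, Mul(1, Rational(-1, 2))) = Mul(-2, Rational(-1, 2)) = 1)
V = Rational(-217, 64) (V = Add(-4, Mul(Rational(1, 2), Add(1, Mul(Rational(7, 4), Pow(8, -1))))) = Add(-4, Mul(Rational(1, 2), Add(1, Mul(Rational(7, 4), Rational(1, 8))))) = Add(-4, Mul(Rational(1, 2), Add(1, Rational(7, 32)))) = Add(-4, Mul(Rational(1, 2), Rational(39, 32))) = Add(-4, Rational(39, 64)) = Rational(-217, 64) ≈ -3.3906)
Mul(Mul(29, V), Function('C')(3, Function('P')(5))) = Mul(Mul(29, Rational(-217, 64)), 5) = Mul(Rational(-6293, 64), 5) = Rational(-31465, 64)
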